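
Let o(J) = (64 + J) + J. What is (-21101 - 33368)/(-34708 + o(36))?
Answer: 54469/34572 ≈ 1.5755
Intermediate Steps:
o(J) = 64 + 2*J
(-21101 - 33368)/(-34708 + o(36)) = (-21101 - 33368)/(-34708 + (64 + 2*36)) = -54469/(-34708 + (64 + 72)) = -54469/(-34708 + 136) = -54469/(-34572) = -54469*(-1/34572) = 54469/34572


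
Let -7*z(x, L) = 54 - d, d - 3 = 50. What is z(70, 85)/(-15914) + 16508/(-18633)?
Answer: -1838939551/2075678934 ≈ -0.88595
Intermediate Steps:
d = 53 (d = 3 + 50 = 53)
z(x, L) = -1/7 (z(x, L) = -(54 - 1*53)/7 = -(54 - 53)/7 = -1/7*1 = -1/7)
z(70, 85)/(-15914) + 16508/(-18633) = -1/7/(-15914) + 16508/(-18633) = -1/7*(-1/15914) + 16508*(-1/18633) = 1/111398 - 16508/18633 = -1838939551/2075678934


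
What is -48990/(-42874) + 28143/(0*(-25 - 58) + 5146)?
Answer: 729352761/110314802 ≈ 6.6116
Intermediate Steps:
-48990/(-42874) + 28143/(0*(-25 - 58) + 5146) = -48990*(-1/42874) + 28143/(0*(-83) + 5146) = 24495/21437 + 28143/(0 + 5146) = 24495/21437 + 28143/5146 = 729352761/110314802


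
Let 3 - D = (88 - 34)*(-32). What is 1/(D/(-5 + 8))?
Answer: 1/577 ≈ 0.0017331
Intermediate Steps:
D = 1731 (D = 3 - (88 - 34)*(-32) = 3 - 54*(-32) = 3 - 1*(-1728) = 3 + 1728 = 1731)
1/(D/(-5 + 8)) = 1/(1731/(-5 + 8)) = 1/(1731/3) = 1/(1731*(⅓)) = 1/577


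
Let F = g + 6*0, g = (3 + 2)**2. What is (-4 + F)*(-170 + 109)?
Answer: -1281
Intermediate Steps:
g = 25 (g = 5**2 = 25)
F = 25 (F = 25 + 6*0 = 25 + 0 = 25)
(-4 + F)*(-170 + 109) = (-4 + 25)*(-170 + 109) = 21*(-61) = -1281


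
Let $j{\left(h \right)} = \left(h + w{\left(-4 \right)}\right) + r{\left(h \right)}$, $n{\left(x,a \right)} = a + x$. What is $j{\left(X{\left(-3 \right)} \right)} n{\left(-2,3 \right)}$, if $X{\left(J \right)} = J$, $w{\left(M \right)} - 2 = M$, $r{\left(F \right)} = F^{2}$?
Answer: $4$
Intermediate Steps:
$w{\left(M \right)} = 2 + M$
$j{\left(h \right)} = -2 + h + h^{2}$ ($j{\left(h \right)} = \left(h + \left(2 - 4\right)\right) + h^{2} = \left(h - 2\right) + h^{2} = \left(-2 + h\right) + h^{2} = -2 + h + h^{2}$)
$j{\left(X{\left(-3 \right)} \right)} n{\left(-2,3 \right)} = \left(-2 - 3 + \left(-3\right)^{2}\right) \left(3 - 2\right) = \left(-2 - 3 + 9\right) 1 = 4 \cdot 1 = 4$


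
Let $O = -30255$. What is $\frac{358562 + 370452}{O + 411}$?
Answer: $- \frac{364507}{14922} \approx -24.427$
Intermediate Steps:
$\frac{358562 + 370452}{O + 411} = \frac{358562 + 370452}{-30255 + 411} = \frac{729014}{-29844} = 729014 \left(- \frac{1}{29844}\right) = - \frac{364507}{14922}$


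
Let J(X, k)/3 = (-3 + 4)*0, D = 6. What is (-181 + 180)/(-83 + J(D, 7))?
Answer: 1/83 ≈ 0.012048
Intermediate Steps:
J(X, k) = 0 (J(X, k) = 3*((-3 + 4)*0) = 3*(1*0) = 3*0 = 0)
(-181 + 180)/(-83 + J(D, 7)) = (-181 + 180)/(-83 + 0) = -1/(-83) = -1*(-1/83) = 1/83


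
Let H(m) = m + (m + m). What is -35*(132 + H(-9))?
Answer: -3675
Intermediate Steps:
H(m) = 3*m (H(m) = m + 2*m = 3*m)
-35*(132 + H(-9)) = -35*(132 + 3*(-9)) = -35*(132 - 27) = -35*105 = -3675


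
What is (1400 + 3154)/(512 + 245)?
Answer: 4554/757 ≈ 6.0159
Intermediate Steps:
(1400 + 3154)/(512 + 245) = 4554/757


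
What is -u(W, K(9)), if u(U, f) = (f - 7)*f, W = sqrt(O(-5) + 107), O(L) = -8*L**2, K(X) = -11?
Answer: -198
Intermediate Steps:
W = I*sqrt(93) (W = sqrt(-8*(-5)**2 + 107) = sqrt(-8*25 + 107) = sqrt(-200 + 107) = sqrt(-93) = I*sqrt(93) ≈ 9.6436*I)
u(U, f) = f*(-7 + f) (u(U, f) = (-7 + f)*f = f*(-7 + f))
-u(W, K(9)) = -(-11)*(-7 - 11) = -(-11)*(-18) = -1*198 = -198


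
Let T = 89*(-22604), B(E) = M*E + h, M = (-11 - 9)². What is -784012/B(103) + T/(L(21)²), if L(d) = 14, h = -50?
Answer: -10367178219/1008175 ≈ -10283.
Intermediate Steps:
M = 400 (M = (-20)² = 400)
B(E) = -50 + 400*E (B(E) = 400*E - 50 = -50 + 400*E)
T = -2011756
-784012/B(103) + T/(L(21)²) = -784012/(-50 + 400*103) - 2011756/(14²) = -784012/(-50 + 41200) - 2011756/196 = -784012/41150 - 2011756*1/196 = -784012*1/41150 - 502939/49 = -392006/20575 - 502939/49 = -10367178219/1008175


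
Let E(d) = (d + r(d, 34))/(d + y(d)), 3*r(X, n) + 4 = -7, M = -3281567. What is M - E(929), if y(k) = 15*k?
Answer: -18291454805/5574 ≈ -3.2816e+6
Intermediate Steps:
r(X, n) = -11/3 (r(X, n) = -4/3 + (⅓)*(-7) = -4/3 - 7/3 = -11/3)
E(d) = (-11/3 + d)/(16*d) (E(d) = (d - 11/3)/(d + 15*d) = (-11/3 + d)/((16*d)) = (-11/3 + d)*(1/(16*d)) = (-11/3 + d)/(16*d))
M - E(929) = -3281567 - (-11 + 3*929)/(48*929) = -3281567 - (-11 + 2787)/(48*929) = -3281567 - 2776/(48*929) = -3281567 - 1*347/5574 = -3281567 - 347/5574 = -18291454805/5574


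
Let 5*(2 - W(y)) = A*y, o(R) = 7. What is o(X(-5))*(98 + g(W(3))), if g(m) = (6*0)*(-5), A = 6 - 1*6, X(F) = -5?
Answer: 686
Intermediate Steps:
A = 0 (A = 6 - 6 = 0)
W(y) = 2 (W(y) = 2 - 0*y = 2 - ⅕*0 = 2 + 0 = 2)
g(m) = 0 (g(m) = 0*(-5) = 0)
o(X(-5))*(98 + g(W(3))) = 7*(98 + 0) = 7*98 = 686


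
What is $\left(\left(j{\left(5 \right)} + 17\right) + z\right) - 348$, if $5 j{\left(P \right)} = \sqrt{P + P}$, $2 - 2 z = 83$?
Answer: $- \frac{743}{2} + \frac{\sqrt{10}}{5} \approx -370.87$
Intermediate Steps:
$z = - \frac{81}{2}$ ($z = 1 - \frac{83}{2} = - \frac{81}{2} \approx -40.5$)
$j{\left(P \right)} = \frac{\sqrt{2} \sqrt{P}}{5}$ ($j{\left(P \right)} = \frac{\sqrt{P + P}}{5} = \frac{\sqrt{2 P}}{5} = \frac{\sqrt{2} \sqrt{P}}{5}$)
$\left(\left(j{\left(5 \right)} + 17\right) + z\right) - 348 = \left(\left(\frac{\sqrt{2} \sqrt{5}}{5} + 17\right) - \frac{81}{2}\right) - 348 = \left(\left(\frac{\sqrt{10}}{5} + 17\right) - \frac{81}{2}\right) - 348 = \left(\left(17 + \frac{\sqrt{10}}{5}\right) - \frac{81}{2}\right) - 348 = \left(- \frac{47}{2} + \frac{\sqrt{10}}{5}\right) - 348 = - \frac{743}{2} + \frac{\sqrt{10}}{5}$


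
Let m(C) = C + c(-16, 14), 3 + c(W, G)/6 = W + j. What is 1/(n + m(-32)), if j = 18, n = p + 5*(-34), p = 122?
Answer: -1/86 ≈ -0.011628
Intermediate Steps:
n = -48 (n = 122 + 5*(-34) = 122 - 170 = -48)
c(W, G) = 90 + 6*W (c(W, G) = -18 + 6*(W + 18) = -18 + 6*(18 + W) = -18 + (108 + 6*W) = 90 + 6*W)
m(C) = -6 + C (m(C) = C + (90 + 6*(-16)) = C + (90 - 96) = C - 6 = -6 + C)
1/(n + m(-32)) = 1/(-48 + (-6 - 32)) = 1/(-48 - 38) = 1/(-86) = -1/86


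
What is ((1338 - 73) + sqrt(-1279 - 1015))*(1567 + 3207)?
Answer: 6039110 + 4774*I*sqrt(2294) ≈ 6.0391e+6 + 2.2865e+5*I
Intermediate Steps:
((1338 - 73) + sqrt(-1279 - 1015))*(1567 + 3207) = (1265 + sqrt(-2294))*4774 = (1265 + I*sqrt(2294))*4774 = 6039110 + 4774*I*sqrt(2294)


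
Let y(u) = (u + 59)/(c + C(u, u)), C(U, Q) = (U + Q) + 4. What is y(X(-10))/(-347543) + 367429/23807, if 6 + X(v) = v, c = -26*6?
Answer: 3356616911707/217486848712 ≈ 15.434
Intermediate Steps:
c = -156
X(v) = -6 + v
C(U, Q) = 4 + Q + U (C(U, Q) = (Q + U) + 4 = 4 + Q + U)
y(u) = (59 + u)/(-152 + 2*u) (y(u) = (u + 59)/(-156 + (4 + u + u)) = (59 + u)/(-156 + (4 + 2*u)) = (59 + u)/(-152 + 2*u))
y(X(-10))/(-347543) + 367429/23807 = ((59 + (-6 - 10))/(2*(-76 + (-6 - 10))))/(-347543) + 367429/23807 = ((59 - 16)/(2*(-76 - 16)))*(-1/347543) + 367429*(1/23807) = ((½)*43/(-92))*(-1/347543) + 367429/23807 = ((½)*(-1/92)*43)*(-1/347543) + 367429/23807 = -43/184*(-1/347543) + 367429/23807 = 43/63947912 + 367429/23807 = 3356616911707/217486848712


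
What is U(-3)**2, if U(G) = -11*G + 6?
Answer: 1521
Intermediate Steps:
U(G) = 6 - 11*G
U(-3)**2 = (6 - 11*(-3))**2 = (6 + 33)**2 = 39**2 = 1521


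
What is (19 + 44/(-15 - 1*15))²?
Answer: 69169/225 ≈ 307.42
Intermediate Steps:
(19 + 44/(-15 - 1*15))² = (19 + 44/(-15 - 15))² = (19 + 44/(-30))² = (19 + 44*(-1/30))² = (19 - 22/15)² = (263/15)² = 69169/225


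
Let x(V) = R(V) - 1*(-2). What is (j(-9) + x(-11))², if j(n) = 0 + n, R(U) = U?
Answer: 324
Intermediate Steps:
j(n) = n
x(V) = 2 + V (x(V) = V - 1*(-2) = V + 2 = 2 + V)
(j(-9) + x(-11))² = (-9 + (2 - 11))² = (-9 - 9)² = (-18)² = 324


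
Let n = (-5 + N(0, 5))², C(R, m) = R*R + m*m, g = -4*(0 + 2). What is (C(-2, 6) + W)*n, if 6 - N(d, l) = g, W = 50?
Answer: 7290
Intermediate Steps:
g = -8 (g = -4*2 = -8)
C(R, m) = R² + m²
N(d, l) = 14 (N(d, l) = 6 - 1*(-8) = 6 + 8 = 14)
n = 81 (n = (-5 + 14)² = 9² = 81)
(C(-2, 6) + W)*n = (((-2)² + 6²) + 50)*81 = ((4 + 36) + 50)*81 = (40 + 50)*81 = 90*81 = 7290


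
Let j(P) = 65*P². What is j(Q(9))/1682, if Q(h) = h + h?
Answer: 10530/841 ≈ 12.521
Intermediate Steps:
Q(h) = 2*h
j(Q(9))/1682 = (65*(2*9)²)/1682 = (65*18²)*(1/1682) = (65*324)*(1/1682) = 21060*(1/1682) = 10530/841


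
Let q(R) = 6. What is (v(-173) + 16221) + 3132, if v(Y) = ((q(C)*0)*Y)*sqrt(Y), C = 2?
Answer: 19353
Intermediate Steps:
v(Y) = 0 (v(Y) = ((6*0)*Y)*sqrt(Y) = (0*Y)*sqrt(Y) = 0*sqrt(Y) = 0)
(v(-173) + 16221) + 3132 = (0 + 16221) + 3132 = 16221 + 3132 = 19353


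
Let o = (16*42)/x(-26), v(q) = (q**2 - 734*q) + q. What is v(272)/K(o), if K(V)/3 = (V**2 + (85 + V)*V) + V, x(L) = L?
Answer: 1324453/28098 ≈ 47.137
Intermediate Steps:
v(q) = q**2 - 733*q
o = -336/13 (o = (16*42)/(-26) = 672*(-1/26) = -336/13 ≈ -25.846)
K(V) = 3*V + 3*V**2 + 3*V*(85 + V) (K(V) = 3*((V**2 + (85 + V)*V) + V) = 3*((V**2 + V*(85 + V)) + V) = 3*(V + V**2 + V*(85 + V)) = 3*V + 3*V**2 + 3*V*(85 + V))
v(272)/K(o) = (272*(-733 + 272))/((6*(-336/13)*(43 - 336/13))) = (272*(-461))/((6*(-336/13)*(223/13))) = -125392/(-449568/169) = -125392*(-169/449568) = 1324453/28098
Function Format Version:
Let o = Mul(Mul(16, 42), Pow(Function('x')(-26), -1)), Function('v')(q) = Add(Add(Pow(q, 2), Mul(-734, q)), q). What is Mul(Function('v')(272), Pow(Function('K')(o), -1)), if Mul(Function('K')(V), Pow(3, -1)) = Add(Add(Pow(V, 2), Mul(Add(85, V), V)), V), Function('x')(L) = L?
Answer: Rational(1324453, 28098) ≈ 47.137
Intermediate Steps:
Function('v')(q) = Add(Pow(q, 2), Mul(-733, q))
o = Rational(-336, 13) (o = Mul(Mul(16, 42), Pow(-26, -1)) = Mul(672, Rational(-1, 26)) = Rational(-336, 13) ≈ -25.846)
Function('K')(V) = Add(Mul(3, V), Mul(3, Pow(V, 2)), Mul(3, V, Add(85, V))) (Function('K')(V) = Mul(3, Add(Add(Pow(V, 2), Mul(Add(85, V), V)), V)) = Mul(3, Add(Add(Pow(V, 2), Mul(V, Add(85, V))), V)) = Mul(3, Add(V, Pow(V, 2), Mul(V, Add(85, V)))) = Add(Mul(3, V), Mul(3, Pow(V, 2)), Mul(3, V, Add(85, V))))
Mul(Function('v')(272), Pow(Function('K')(o), -1)) = Mul(Mul(272, Add(-733, 272)), Pow(Mul(6, Rational(-336, 13), Add(43, Rational(-336, 13))), -1)) = Mul(Mul(272, -461), Pow(Mul(6, Rational(-336, 13), Rational(223, 13)), -1)) = Mul(-125392, Pow(Rational(-449568, 169), -1)) = Mul(-125392, Rational(-169, 449568)) = Rational(1324453, 28098)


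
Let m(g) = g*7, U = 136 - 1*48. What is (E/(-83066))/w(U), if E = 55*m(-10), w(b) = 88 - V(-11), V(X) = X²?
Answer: -175/124599 ≈ -0.0014045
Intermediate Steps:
U = 88 (U = 136 - 48 = 88)
m(g) = 7*g
w(b) = -33 (w(b) = 88 - 1*(-11)² = 88 - 1*121 = 88 - 121 = -33)
E = -3850 (E = 55*(7*(-10)) = 55*(-70) = -3850)
(E/(-83066))/w(U) = -3850/(-83066)/(-33) = -3850*(-1/83066)*(-1/33) = (1925/41533)*(-1/33) = -175/124599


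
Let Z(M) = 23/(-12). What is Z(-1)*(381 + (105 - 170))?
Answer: -1817/3 ≈ -605.67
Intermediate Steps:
Z(M) = -23/12 (Z(M) = 23*(-1/12) = -23/12)
Z(-1)*(381 + (105 - 170)) = -23*(381 + (105 - 170))/12 = -23*(381 - 65)/12 = -23/12*316 = -1817/3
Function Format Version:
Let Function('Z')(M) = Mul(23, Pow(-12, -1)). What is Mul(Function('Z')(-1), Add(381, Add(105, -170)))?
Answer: Rational(-1817, 3) ≈ -605.67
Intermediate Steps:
Function('Z')(M) = Rational(-23, 12) (Function('Z')(M) = Mul(23, Rational(-1, 12)) = Rational(-23, 12))
Mul(Function('Z')(-1), Add(381, Add(105, -170))) = Mul(Rational(-23, 12), Add(381, Add(105, -170))) = Mul(Rational(-23, 12), Add(381, -65)) = Mul(Rational(-23, 12), 316) = Rational(-1817, 3)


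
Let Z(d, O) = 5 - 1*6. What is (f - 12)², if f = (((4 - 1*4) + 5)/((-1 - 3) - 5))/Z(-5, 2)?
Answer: 10609/81 ≈ 130.98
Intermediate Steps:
Z(d, O) = -1 (Z(d, O) = 5 - 6 = -1)
f = 5/9 (f = (((4 - 1*4) + 5)/((-1 - 3) - 5))/(-1) = (((4 - 4) + 5)/(-4 - 5))*(-1) = ((0 + 5)/(-9))*(-1) = (5*(-⅑))*(-1) = -5/9*(-1) = 5/9 ≈ 0.55556)
(f - 12)² = (5/9 - 12)² = (-103/9)² = 10609/81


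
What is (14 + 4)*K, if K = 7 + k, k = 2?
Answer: 162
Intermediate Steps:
K = 9 (K = 7 + 2 = 9)
(14 + 4)*K = (14 + 4)*9 = 18*9 = 162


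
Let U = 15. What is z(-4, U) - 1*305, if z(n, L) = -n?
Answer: -301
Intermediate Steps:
z(-4, U) - 1*305 = -1*(-4) - 1*305 = 4 - 305 = -301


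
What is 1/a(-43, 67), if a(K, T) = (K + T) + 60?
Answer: 1/84 ≈ 0.011905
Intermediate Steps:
a(K, T) = 60 + K + T
1/a(-43, 67) = 1/(60 - 43 + 67) = 1/84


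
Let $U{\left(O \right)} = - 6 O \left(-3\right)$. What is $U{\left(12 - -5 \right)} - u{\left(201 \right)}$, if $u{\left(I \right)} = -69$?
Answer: $375$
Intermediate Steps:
$U{\left(O \right)} = 18 O$
$U{\left(12 - -5 \right)} - u{\left(201 \right)} = 18 \left(12 - -5\right) - -69 = 18 \left(12 + 5\right) + 69 = 18 \cdot 17 + 69 = 306 + 69 = 375$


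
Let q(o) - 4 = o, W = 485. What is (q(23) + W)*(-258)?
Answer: -132096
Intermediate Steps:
q(o) = 4 + o
(q(23) + W)*(-258) = ((4 + 23) + 485)*(-258) = (27 + 485)*(-258) = 512*(-258) = -132096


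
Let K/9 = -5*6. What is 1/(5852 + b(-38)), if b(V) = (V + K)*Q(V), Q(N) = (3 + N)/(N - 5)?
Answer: 43/240856 ≈ 0.00017853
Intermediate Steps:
K = -270 (K = 9*(-5*6) = 9*(-30) = -270)
Q(N) = (3 + N)/(-5 + N)
b(V) = (-270 + V)*(3 + V)/(-5 + V) (b(V) = (V - 270)*((3 + V)/(-5 + V)) = (-270 + V)*((3 + V)/(-5 + V)) = (-270 + V)*(3 + V)/(-5 + V))
1/(5852 + b(-38)) = 1/(5852 + (-270 - 38)*(3 - 38)/(-5 - 38)) = 1/(5852 - 308*(-35)/(-43)) = 1/(5852 - 1/43*(-308)*(-35)) = 1/(5852 - 10780/43) = 1/(240856/43) = 43/240856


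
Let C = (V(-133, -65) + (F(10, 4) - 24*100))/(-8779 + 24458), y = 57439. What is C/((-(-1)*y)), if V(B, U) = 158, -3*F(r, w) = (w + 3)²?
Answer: -6775/2701758243 ≈ -2.5076e-6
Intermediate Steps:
F(r, w) = -(3 + w)²/3 (F(r, w) = -(w + 3)²/3 = -(3 + w)²/3)
C = -6775/47037 (C = (158 + (-(3 + 4)²/3 - 24*100))/(-8779 + 24458) = (158 + (-⅓*7² - 2400))/15679 = (158 + (-⅓*49 - 2400))*(1/15679) = (158 + (-49/3 - 2400))*(1/15679) = (158 - 7249/3)*(1/15679) = -6775/3*1/15679 = -6775/47037 ≈ -0.14404)
C/((-(-1)*y)) = -6775/(47037*((-(-1)*57439))) = -6775/(47037*((-1*(-57439)))) = -6775/47037/57439 = -6775/47037*1/57439 = -6775/2701758243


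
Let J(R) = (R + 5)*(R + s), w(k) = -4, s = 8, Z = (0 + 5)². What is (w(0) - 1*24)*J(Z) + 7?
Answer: -27713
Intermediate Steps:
Z = 25 (Z = 5² = 25)
J(R) = (5 + R)*(8 + R) (J(R) = (R + 5)*(R + 8) = (5 + R)*(8 + R))
(w(0) - 1*24)*J(Z) + 7 = (-4 - 1*24)*(40 + 25² + 13*25) + 7 = (-4 - 24)*(40 + 625 + 325) + 7 = -28*990 + 7 = -27720 + 7 = -27713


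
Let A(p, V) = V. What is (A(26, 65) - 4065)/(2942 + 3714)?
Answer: -125/208 ≈ -0.60096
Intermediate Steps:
(A(26, 65) - 4065)/(2942 + 3714) = (65 - 4065)/(2942 + 3714) = -4000/6656 = -4000*1/6656 = -125/208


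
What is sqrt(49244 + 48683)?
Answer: sqrt(97927) ≈ 312.93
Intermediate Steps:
sqrt(49244 + 48683) = sqrt(97927)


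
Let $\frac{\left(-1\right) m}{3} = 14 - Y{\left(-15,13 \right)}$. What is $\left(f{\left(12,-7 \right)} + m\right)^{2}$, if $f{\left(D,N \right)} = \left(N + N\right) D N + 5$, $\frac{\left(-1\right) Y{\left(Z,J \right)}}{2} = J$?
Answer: $1125721$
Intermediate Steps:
$Y{\left(Z,J \right)} = - 2 J$
$f{\left(D,N \right)} = 5 + 2 D N^{2}$ ($f{\left(D,N \right)} = 2 N D N + 5 = 2 D N N + 5 = 2 D N^{2} + 5 = 5 + 2 D N^{2}$)
$m = -120$ ($m = - 3 \left(14 - \left(-2\right) 13\right) = - 3 \left(14 - -26\right) = - 3 \left(14 + 26\right) = \left(-3\right) 40 = -120$)
$\left(f{\left(12,-7 \right)} + m\right)^{2} = \left(\left(5 + 2 \cdot 12 \left(-7\right)^{2}\right) - 120\right)^{2} = \left(\left(5 + 2 \cdot 12 \cdot 49\right) - 120\right)^{2} = \left(\left(5 + 1176\right) - 120\right)^{2} = \left(1181 - 120\right)^{2} = 1061^{2} = 1125721$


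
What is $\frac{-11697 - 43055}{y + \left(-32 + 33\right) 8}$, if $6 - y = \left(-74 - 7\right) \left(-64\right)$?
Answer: $\frac{27376}{2585} \approx 10.59$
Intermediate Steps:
$y = -5178$ ($y = 6 - \left(-74 - 7\right) \left(-64\right) = 6 - \left(-81\right) \left(-64\right) = 6 - 5184 = -5178$)
$\frac{-11697 - 43055}{y + \left(-32 + 33\right) 8} = \frac{-11697 - 43055}{-5178 + \left(-32 + 33\right) 8} = - \frac{54752}{-5178 + 1 \cdot 8} = - \frac{54752}{-5178 + 8} = - \frac{54752}{-5170} = \left(-54752\right) \left(- \frac{1}{5170}\right) = \frac{27376}{2585}$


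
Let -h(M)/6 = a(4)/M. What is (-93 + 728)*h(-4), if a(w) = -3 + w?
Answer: 1905/2 ≈ 952.50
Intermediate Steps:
h(M) = -6/M (h(M) = -6*(-3 + 4)/M = -6/M)
(-93 + 728)*h(-4) = (-93 + 728)*(-6/(-4)) = 635*(-6*(-1/4)) = 635*(3/2) = 1905/2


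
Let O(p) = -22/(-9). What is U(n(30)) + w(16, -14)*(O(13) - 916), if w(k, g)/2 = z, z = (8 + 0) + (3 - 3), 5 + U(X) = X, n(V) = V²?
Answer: -123497/9 ≈ -13722.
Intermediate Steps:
O(p) = 22/9 (O(p) = -22*(-⅑) = 22/9)
U(X) = -5 + X
z = 8 (z = 8 + 0 = 8)
w(k, g) = 16 (w(k, g) = 2*8 = 16)
U(n(30)) + w(16, -14)*(O(13) - 916) = (-5 + 30²) + 16*(22/9 - 916) = (-5 + 900) + 16*(-8222/9) = 895 - 131552/9 = -123497/9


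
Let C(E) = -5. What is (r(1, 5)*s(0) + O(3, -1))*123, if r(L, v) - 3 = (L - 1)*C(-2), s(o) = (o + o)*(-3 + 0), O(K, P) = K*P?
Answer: -369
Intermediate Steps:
s(o) = -6*o (s(o) = (2*o)*(-3) = -6*o)
r(L, v) = 8 - 5*L (r(L, v) = 3 + (L - 1)*(-5) = 3 + (-1 + L)*(-5) = 3 + (5 - 5*L) = 8 - 5*L)
(r(1, 5)*s(0) + O(3, -1))*123 = ((8 - 5*1)*(-6*0) + 3*(-1))*123 = ((8 - 5)*0 - 3)*123 = (3*0 - 3)*123 = (0 - 3)*123 = -3*123 = -369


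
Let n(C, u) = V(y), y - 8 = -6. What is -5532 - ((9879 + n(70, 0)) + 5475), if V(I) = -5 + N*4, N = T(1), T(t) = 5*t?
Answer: -20901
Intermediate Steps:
N = 5 (N = 5*1 = 5)
y = 2 (y = 8 - 6 = 2)
V(I) = 15 (V(I) = -5 + 5*4 = -5 + 20 = 15)
n(C, u) = 15
-5532 - ((9879 + n(70, 0)) + 5475) = -5532 - ((9879 + 15) + 5475) = -5532 - (9894 + 5475) = -5532 - 1*15369 = -5532 - 15369 = -20901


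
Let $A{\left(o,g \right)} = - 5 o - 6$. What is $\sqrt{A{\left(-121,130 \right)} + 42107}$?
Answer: $\sqrt{42706} \approx 206.65$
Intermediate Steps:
$A{\left(o,g \right)} = -6 - 5 o$
$\sqrt{A{\left(-121,130 \right)} + 42107} = \sqrt{\left(-6 - -605\right) + 42107} = \sqrt{\left(-6 + 605\right) + 42107} = \sqrt{599 + 42107} = \sqrt{42706}$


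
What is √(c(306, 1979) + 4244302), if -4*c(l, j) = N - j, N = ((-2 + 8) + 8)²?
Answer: √16978991/2 ≈ 2060.3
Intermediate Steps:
N = 196 (N = (6 + 8)² = 14² = 196)
c(l, j) = -49 + j/4 (c(l, j) = -(196 - j)/4 = -49 + j/4)
√(c(306, 1979) + 4244302) = √((-49 + (¼)*1979) + 4244302) = √((-49 + 1979/4) + 4244302) = √(1783/4 + 4244302) = √(16978991/4) = √16978991/2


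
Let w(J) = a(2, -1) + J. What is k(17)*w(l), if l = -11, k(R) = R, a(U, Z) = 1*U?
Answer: -153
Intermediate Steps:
a(U, Z) = U
w(J) = 2 + J
k(17)*w(l) = 17*(2 - 11) = 17*(-9) = -153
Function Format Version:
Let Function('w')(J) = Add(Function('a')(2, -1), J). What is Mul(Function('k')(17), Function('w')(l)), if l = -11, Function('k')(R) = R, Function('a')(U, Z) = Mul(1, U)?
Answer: -153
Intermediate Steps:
Function('a')(U, Z) = U
Function('w')(J) = Add(2, J)
Mul(Function('k')(17), Function('w')(l)) = Mul(17, Add(2, -11)) = Mul(17, -9) = -153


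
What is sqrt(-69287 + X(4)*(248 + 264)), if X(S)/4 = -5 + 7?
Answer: I*sqrt(65191) ≈ 255.33*I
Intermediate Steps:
X(S) = 8 (X(S) = 4*(-5 + 7) = 4*2 = 8)
sqrt(-69287 + X(4)*(248 + 264)) = sqrt(-69287 + 8*(248 + 264)) = sqrt(-69287 + 8*512) = sqrt(-69287 + 4096) = sqrt(-65191) = I*sqrt(65191)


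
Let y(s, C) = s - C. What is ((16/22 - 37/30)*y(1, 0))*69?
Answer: -3841/110 ≈ -34.918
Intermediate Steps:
((16/22 - 37/30)*y(1, 0))*69 = ((16/22 - 37/30)*(1 - 1*0))*69 = ((16*(1/22) - 37*1/30)*(1 + 0))*69 = ((8/11 - 37/30)*1)*69 = -167/330*1*69 = -167/330*69 = -3841/110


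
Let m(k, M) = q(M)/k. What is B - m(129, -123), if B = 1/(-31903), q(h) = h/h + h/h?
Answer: -63935/4115487 ≈ -0.015535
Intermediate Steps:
q(h) = 2 (q(h) = 1 + 1 = 2)
m(k, M) = 2/k
B = -1/31903 ≈ -3.1345e-5
B - m(129, -123) = -1/31903 - 2/129 = -63935/4115487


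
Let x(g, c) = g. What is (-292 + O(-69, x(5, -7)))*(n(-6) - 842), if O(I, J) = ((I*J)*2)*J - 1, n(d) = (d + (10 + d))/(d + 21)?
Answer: 47281576/15 ≈ 3.1521e+6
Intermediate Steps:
n(d) = (10 + 2*d)/(21 + d)
O(I, J) = -1 + 2*I*J**2 (O(I, J) = (2*I*J)*J - 1 = 2*I*J**2 - 1 = -1 + 2*I*J**2)
(-292 + O(-69, x(5, -7)))*(n(-6) - 842) = (-292 + (-1 + 2*(-69)*5**2))*(2*(5 - 6)/(21 - 6) - 842) = (-292 + (-1 + 2*(-69)*25))*(2*(-1)/15 - 842) = (-292 + (-1 - 3450))*(2*(1/15)*(-1) - 842) = (-292 - 3451)*(-2/15 - 842) = -3743*(-12632/15) = 47281576/15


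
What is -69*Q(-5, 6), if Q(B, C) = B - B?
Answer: 0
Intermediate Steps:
Q(B, C) = 0
-69*Q(-5, 6) = -69*0 = 0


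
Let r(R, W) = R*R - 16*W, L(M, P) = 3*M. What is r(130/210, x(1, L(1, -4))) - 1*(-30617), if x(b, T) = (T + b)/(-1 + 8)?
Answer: 13498234/441 ≈ 30608.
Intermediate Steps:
x(b, T) = T/7 + b/7 (x(b, T) = (T + b)/7 = (T + b)*(⅐) = T/7 + b/7)
r(R, W) = R² - 16*W
r(130/210, x(1, L(1, -4))) - 1*(-30617) = ((130/210)² - 16*((3*1)/7 + (⅐)*1)) - 1*(-30617) = ((130*(1/210))² - 16*((⅐)*3 + ⅐)) + 30617 = ((13/21)² - 16*(3/7 + ⅐)) + 30617 = (169/441 - 16*4/7) + 30617 = (169/441 - 64/7) + 30617 = -3863/441 + 30617 = 13498234/441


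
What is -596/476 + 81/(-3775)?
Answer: -572114/449225 ≈ -1.2736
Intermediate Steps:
-596/476 + 81/(-3775) = -596*1/476 + 81*(-1/3775) = -149/119 - 81/3775 = -572114/449225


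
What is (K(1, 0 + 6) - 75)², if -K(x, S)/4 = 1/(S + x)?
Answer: 279841/49 ≈ 5711.0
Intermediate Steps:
K(x, S) = -4/(S + x)
(K(1, 0 + 6) - 75)² = (-4/((0 + 6) + 1) - 75)² = (-4/(6 + 1) - 75)² = (-4/7 - 75)² = (-529/7)² = 279841/49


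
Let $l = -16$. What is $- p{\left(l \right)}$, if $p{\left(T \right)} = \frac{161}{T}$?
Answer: $\frac{161}{16} \approx 10.063$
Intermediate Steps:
$- p{\left(l \right)} = - \frac{161}{-16} = - \frac{161 \left(-1\right)}{16} = \left(-1\right) \left(- \frac{161}{16}\right) = \frac{161}{16}$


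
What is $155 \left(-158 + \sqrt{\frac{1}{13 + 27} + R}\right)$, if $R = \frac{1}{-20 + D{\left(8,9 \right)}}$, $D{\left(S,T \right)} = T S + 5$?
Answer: $-24490 + \frac{31 \sqrt{55290}}{228} \approx -24458.0$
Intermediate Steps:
$D{\left(S,T \right)} = 5 + S T$ ($D{\left(S,T \right)} = S T + 5 = 5 + S T$)
$R = \frac{1}{57}$ ($R = \frac{1}{-20 + \left(5 + 8 \cdot 9\right)} = \frac{1}{-20 + \left(5 + 72\right)} = \frac{1}{-20 + 77} = \frac{1}{57} \approx 0.017544$)
$155 \left(-158 + \sqrt{\frac{1}{13 + 27} + R}\right) = 155 \left(-158 + \sqrt{\frac{1}{13 + 27} + \frac{1}{57}}\right) = 155 \left(-158 + \sqrt{\frac{1}{40} + \frac{1}{57}}\right) = 155 \left(-158 + \sqrt{\frac{97}{2280}}\right) = 155 \left(-158 + \frac{\sqrt{55290}}{1140}\right) = -24490 + \frac{31 \sqrt{55290}}{228}$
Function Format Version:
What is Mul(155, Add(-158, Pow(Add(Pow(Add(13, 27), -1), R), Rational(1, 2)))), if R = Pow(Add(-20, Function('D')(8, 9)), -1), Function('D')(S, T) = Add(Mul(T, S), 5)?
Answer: Add(-24490, Mul(Rational(31, 228), Pow(55290, Rational(1, 2)))) ≈ -24458.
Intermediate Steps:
Function('D')(S, T) = Add(5, Mul(S, T)) (Function('D')(S, T) = Add(Mul(S, T), 5) = Add(5, Mul(S, T)))
R = Rational(1, 57) (R = Pow(Add(-20, Add(5, Mul(8, 9))), -1) = Pow(Add(-20, Add(5, 72)), -1) = Pow(Add(-20, 77), -1) = Pow(57, -1) = Rational(1, 57) ≈ 0.017544)
Mul(155, Add(-158, Pow(Add(Pow(Add(13, 27), -1), R), Rational(1, 2)))) = Mul(155, Add(-158, Pow(Add(Pow(Add(13, 27), -1), Rational(1, 57)), Rational(1, 2)))) = Mul(155, Add(-158, Pow(Add(Pow(40, -1), Rational(1, 57)), Rational(1, 2)))) = Mul(155, Add(-158, Pow(Add(Rational(1, 40), Rational(1, 57)), Rational(1, 2)))) = Mul(155, Add(-158, Pow(Rational(97, 2280), Rational(1, 2)))) = Mul(155, Add(-158, Mul(Rational(1, 1140), Pow(55290, Rational(1, 2))))) = Add(-24490, Mul(Rational(31, 228), Pow(55290, Rational(1, 2))))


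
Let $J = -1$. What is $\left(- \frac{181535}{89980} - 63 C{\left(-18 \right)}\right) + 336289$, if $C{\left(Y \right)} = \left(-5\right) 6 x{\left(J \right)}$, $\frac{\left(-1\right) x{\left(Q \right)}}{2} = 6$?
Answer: $\frac{5643671257}{17996} \approx 3.1361 \cdot 10^{5}$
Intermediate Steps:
$x{\left(Q \right)} = -12$ ($x{\left(Q \right)} = \left(-2\right) 6 = -12$)
$C{\left(Y \right)} = 360$ ($C{\left(Y \right)} = \left(-5\right) 6 \left(-12\right) = \left(-30\right) \left(-12\right) = 360$)
$\left(- \frac{181535}{89980} - 63 C{\left(-18 \right)}\right) + 336289 = \left(- \frac{181535}{89980} - 22680\right) + 336289 = \left(\left(-181535\right) \frac{1}{89980} - 22680\right) + 336289 = \left(- \frac{36307}{17996} - 22680\right) + 336289 = - \frac{408185587}{17996} + 336289 = \frac{5643671257}{17996}$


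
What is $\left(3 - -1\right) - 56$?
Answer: $-52$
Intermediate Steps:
$\left(3 - -1\right) - 56 = \left(3 + 1\right) - 56 = 4 - 56 = -52$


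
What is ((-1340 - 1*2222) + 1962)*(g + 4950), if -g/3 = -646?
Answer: -11020800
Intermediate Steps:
g = 1938 (g = -3*(-646) = 1938)
((-1340 - 1*2222) + 1962)*(g + 4950) = ((-1340 - 1*2222) + 1962)*(1938 + 4950) = ((-1340 - 2222) + 1962)*6888 = (-3562 + 1962)*6888 = -1600*6888 = -11020800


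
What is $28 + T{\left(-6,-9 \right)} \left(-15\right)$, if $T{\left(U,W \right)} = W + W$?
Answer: $298$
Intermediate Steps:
$T{\left(U,W \right)} = 2 W$
$28 + T{\left(-6,-9 \right)} \left(-15\right) = 28 + 2 \left(-9\right) \left(-15\right) = 28 - -270 = 28 + 270 = 298$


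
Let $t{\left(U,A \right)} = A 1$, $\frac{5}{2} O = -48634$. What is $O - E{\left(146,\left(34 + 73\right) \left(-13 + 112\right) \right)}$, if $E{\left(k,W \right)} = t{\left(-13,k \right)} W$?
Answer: $- \frac{7830158}{5} \approx -1.566 \cdot 10^{6}$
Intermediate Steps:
$O = - \frac{97268}{5}$ ($O = \frac{2}{5} \left(-48634\right) = - \frac{97268}{5} \approx -19454.0$)
$t{\left(U,A \right)} = A$
$E{\left(k,W \right)} = W k$ ($E{\left(k,W \right)} = k W = W k$)
$O - E{\left(146,\left(34 + 73\right) \left(-13 + 112\right) \right)} = - \frac{97268}{5} - \left(34 + 73\right) \left(-13 + 112\right) 146 = - \frac{97268}{5} - 107 \cdot 99 \cdot 146 = - \frac{97268}{5} - 10593 \cdot 146 = - \frac{97268}{5} - 1546578 = - \frac{7830158}{5}$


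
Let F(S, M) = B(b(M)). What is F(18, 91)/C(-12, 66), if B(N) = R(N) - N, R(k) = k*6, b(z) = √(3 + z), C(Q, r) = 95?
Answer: √94/19 ≈ 0.51028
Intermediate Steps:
R(k) = 6*k
B(N) = 5*N (B(N) = 6*N - N = 5*N)
F(S, M) = 5*√(3 + M)
F(18, 91)/C(-12, 66) = (5*√(3 + 91))/95 = (5*√94)*(1/95) = √94/19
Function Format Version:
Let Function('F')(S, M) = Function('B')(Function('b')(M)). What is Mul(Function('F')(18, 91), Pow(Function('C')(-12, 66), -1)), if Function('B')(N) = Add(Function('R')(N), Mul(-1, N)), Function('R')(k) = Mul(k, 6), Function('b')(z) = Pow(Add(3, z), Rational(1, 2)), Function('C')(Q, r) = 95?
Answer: Mul(Rational(1, 19), Pow(94, Rational(1, 2))) ≈ 0.51028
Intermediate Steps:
Function('R')(k) = Mul(6, k)
Function('B')(N) = Mul(5, N) (Function('B')(N) = Add(Mul(6, N), Mul(-1, N)) = Mul(5, N))
Function('F')(S, M) = Mul(5, Pow(Add(3, M), Rational(1, 2)))
Mul(Function('F')(18, 91), Pow(Function('C')(-12, 66), -1)) = Mul(Mul(5, Pow(Add(3, 91), Rational(1, 2))), Pow(95, -1)) = Mul(Mul(5, Pow(94, Rational(1, 2))), Rational(1, 95)) = Mul(Rational(1, 19), Pow(94, Rational(1, 2)))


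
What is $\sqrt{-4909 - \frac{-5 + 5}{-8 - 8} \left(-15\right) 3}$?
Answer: $i \sqrt{4909} \approx 70.064 i$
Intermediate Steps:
$\sqrt{-4909 - \frac{-5 + 5}{-8 - 8} \left(-15\right) 3} = \sqrt{-4909 - \frac{0}{-16} \left(-15\right) 3} = \sqrt{-4909 - 0 \left(- \frac{1}{16}\right) \left(-15\right) 3} = \sqrt{-4909 - 0 \left(-15\right) 3} = \sqrt{-4909 - 0 \cdot 3} = \sqrt{-4909 - 0} = \sqrt{-4909 + 0} = \sqrt{-4909} = i \sqrt{4909}$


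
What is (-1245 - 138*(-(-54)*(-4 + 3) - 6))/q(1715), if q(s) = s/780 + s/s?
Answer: 1097460/499 ≈ 2199.3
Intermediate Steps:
q(s) = 1 + s/780 (q(s) = s*(1/780) + 1 = s/780 + 1 = 1 + s/780)
(-1245 - 138*(-(-54)*(-4 + 3) - 6))/q(1715) = (-1245 - 138*(-(-54)*(-4 + 3) - 6))/(1 + (1/780)*1715) = (-1245 - 138*(-(-54)*(-1) - 6))/(1 + 343/156) = (-1245 - 138*(-18*3 - 6))/(499/156) = (-1245 - 138*(-54 - 6))*(156/499) = (-1245 - 138*(-60))*(156/499) = (-1245 + 8280)*(156/499) = 7035*(156/499) = 1097460/499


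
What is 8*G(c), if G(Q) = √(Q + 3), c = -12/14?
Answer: 8*√105/7 ≈ 11.711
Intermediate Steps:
c = -6/7 (c = -12*1/14 = -6/7 ≈ -0.85714)
G(Q) = √(3 + Q)
8*G(c) = 8*√(3 - 6/7) = 8*√(15/7) = 8*(√105/7) = 8*√105/7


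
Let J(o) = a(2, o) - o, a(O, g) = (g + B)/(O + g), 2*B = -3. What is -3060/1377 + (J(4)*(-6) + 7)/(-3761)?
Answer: -150953/67698 ≈ -2.2298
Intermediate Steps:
B = -3/2 (B = (1/2)*(-3) = -3/2 ≈ -1.5000)
a(O, g) = (-3/2 + g)/(O + g) (a(O, g) = (g - 3/2)/(O + g) = (-3/2 + g)/(O + g))
J(o) = -o + (-3/2 + o)/(2 + o) (J(o) = (-3/2 + o)/(2 + o) - o = -o + (-3/2 + o)/(2 + o))
-3060/1377 + (J(4)*(-6) + 7)/(-3761) = -3060/1377 + (((-3/2 + 4 - 1*4*(2 + 4))/(2 + 4))*(-6) + 7)/(-3761) = -3060*1/1377 + (((-3/2 + 4 - 1*4*6)/6)*(-6) + 7)*(-1/3761) = -20/9 + (((-3/2 + 4 - 24)/6)*(-6) + 7)*(-1/3761) = -20/9 + (((1/6)*(-43/2))*(-6) + 7)*(-1/3761) = -20/9 + (-43/12*(-6) + 7)*(-1/3761) = -20/9 + (43/2 + 7)*(-1/3761) = -20/9 + (57/2)*(-1/3761) = -20/9 - 57/7522 = -150953/67698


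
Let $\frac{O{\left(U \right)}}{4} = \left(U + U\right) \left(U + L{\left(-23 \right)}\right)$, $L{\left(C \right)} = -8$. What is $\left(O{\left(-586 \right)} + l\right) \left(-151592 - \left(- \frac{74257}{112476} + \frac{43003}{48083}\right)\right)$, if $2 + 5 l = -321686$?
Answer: $- \frac{56893755158291107106}{137963865} \approx -4.1238 \cdot 10^{11}$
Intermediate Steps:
$l = - \frac{321688}{5}$ ($l = - \frac{2}{5} + \frac{1}{5} \left(-321686\right) = - \frac{2}{5} - \frac{321686}{5} = - \frac{321688}{5} \approx -64338.0$)
$O{\left(U \right)} = 8 U \left(-8 + U\right)$ ($O{\left(U \right)} = 4 \left(U + U\right) \left(U - 8\right) = 4 \cdot 2 U \left(-8 + U\right) = 8 U \left(-8 + U\right)$)
$\left(O{\left(-586 \right)} + l\right) \left(-151592 - \left(- \frac{74257}{112476} + \frac{43003}{48083}\right)\right) = \left(8 \left(-586\right) \left(-8 - 586\right) - \frac{321688}{5}\right) \left(-151592 - \left(- \frac{74257}{112476} + \frac{43003}{48083}\right)\right) = \left(8 \left(-586\right) \left(-594\right) - \frac{321688}{5}\right) \left(-151592 - \frac{180900871}{772597644}\right) = \left(2784672 - \frac{321688}{5}\right) \left(-151592 + \left(- \frac{43003}{48083} + \frac{74257}{112476}\right)\right) = \frac{13601672 \left(-151592 - \frac{180900871}{772597644}\right)}{5} = \frac{13601672}{5} \left(- \frac{117119802950119}{772597644}\right) = - \frac{56893755158291107106}{137963865}$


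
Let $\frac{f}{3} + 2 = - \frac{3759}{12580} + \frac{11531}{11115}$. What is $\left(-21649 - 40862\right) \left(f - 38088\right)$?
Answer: $\frac{569143792034869}{239020} \approx 2.3812 \cdot 10^{9}$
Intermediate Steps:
$f = - \frac{2713457}{717060}$ ($f = -6 + 3 \left(- \frac{3759}{12580} + \frac{11531}{11115}\right) = -6 + 3 \left(\left(-3759\right) \frac{1}{12580} + 11531 \cdot \frac{1}{11115}\right) = -6 + 3 \left(- \frac{3759}{12580} + \frac{887}{855}\right) = -6 + 3 \cdot \frac{1588903}{2151180} = -6 + \frac{1588903}{717060} = - \frac{2713457}{717060} \approx -3.7841$)
$\left(-21649 - 40862\right) \left(f - 38088\right) = \left(-21649 - 40862\right) \left(- \frac{2713457}{717060} - 38088\right) = \left(-62511\right) \left(- \frac{27314094737}{717060}\right) = \frac{569143792034869}{239020}$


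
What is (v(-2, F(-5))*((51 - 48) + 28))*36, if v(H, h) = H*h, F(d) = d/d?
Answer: -2232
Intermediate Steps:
F(d) = 1
(v(-2, F(-5))*((51 - 48) + 28))*36 = ((-2*1)*((51 - 48) + 28))*36 = -2*(3 + 28)*36 = -2*31*36 = -62*36 = -2232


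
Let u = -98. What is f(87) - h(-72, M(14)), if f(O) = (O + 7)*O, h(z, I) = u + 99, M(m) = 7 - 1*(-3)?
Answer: 8177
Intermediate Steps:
M(m) = 10 (M(m) = 7 + 3 = 10)
h(z, I) = 1 (h(z, I) = -98 + 99 = 1)
f(O) = O*(7 + O) (f(O) = (7 + O)*O = O*(7 + O))
f(87) - h(-72, M(14)) = 87*(7 + 87) - 1*1 = 87*94 - 1 = 8178 - 1 = 8177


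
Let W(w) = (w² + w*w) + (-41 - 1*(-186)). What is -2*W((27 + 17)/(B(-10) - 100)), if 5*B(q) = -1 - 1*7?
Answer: -4689510/16129 ≈ -290.75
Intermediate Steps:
B(q) = -8/5 (B(q) = (-1 - 1*7)/5 = (-1 - 7)/5 = (⅕)*(-8) = -8/5)
W(w) = 145 + 2*w² (W(w) = (w² + w²) + (-41 + 186) = 2*w² + 145 = 145 + 2*w²)
-2*W((27 + 17)/(B(-10) - 100)) = -2*(145 + 2*((27 + 17)/(-8/5 - 100))²) = -2*(145 + 2*(44/(-508/5))²) = -2*(145 + 2*(44*(-5/508))²) = -2*(145 + 2*(-55/127)²) = -2*(145 + 2*(3025/16129)) = -2*(145 + 6050/16129) = -2*2344755/16129 = -4689510/16129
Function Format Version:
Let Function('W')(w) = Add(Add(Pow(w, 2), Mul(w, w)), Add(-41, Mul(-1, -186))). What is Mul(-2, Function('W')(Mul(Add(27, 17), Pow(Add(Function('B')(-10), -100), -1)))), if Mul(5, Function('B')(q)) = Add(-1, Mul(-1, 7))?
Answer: Rational(-4689510, 16129) ≈ -290.75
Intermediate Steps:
Function('B')(q) = Rational(-8, 5) (Function('B')(q) = Mul(Rational(1, 5), Add(-1, Mul(-1, 7))) = Mul(Rational(1, 5), Add(-1, -7)) = Mul(Rational(1, 5), -8) = Rational(-8, 5))
Function('W')(w) = Add(145, Mul(2, Pow(w, 2))) (Function('W')(w) = Add(Add(Pow(w, 2), Pow(w, 2)), Add(-41, 186)) = Add(Mul(2, Pow(w, 2)), 145) = Add(145, Mul(2, Pow(w, 2))))
Mul(-2, Function('W')(Mul(Add(27, 17), Pow(Add(Function('B')(-10), -100), -1)))) = Mul(-2, Add(145, Mul(2, Pow(Mul(Add(27, 17), Pow(Add(Rational(-8, 5), -100), -1)), 2)))) = Mul(-2, Add(145, Mul(2, Pow(Mul(44, Pow(Rational(-508, 5), -1)), 2)))) = Mul(-2, Add(145, Mul(2, Pow(Mul(44, Rational(-5, 508)), 2)))) = Mul(-2, Add(145, Mul(2, Pow(Rational(-55, 127), 2)))) = Mul(-2, Add(145, Mul(2, Rational(3025, 16129)))) = Mul(-2, Add(145, Rational(6050, 16129))) = Mul(-2, Rational(2344755, 16129)) = Rational(-4689510, 16129)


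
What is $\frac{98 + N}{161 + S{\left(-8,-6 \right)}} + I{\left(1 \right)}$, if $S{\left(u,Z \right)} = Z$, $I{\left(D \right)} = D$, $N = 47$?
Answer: $\frac{60}{31} \approx 1.9355$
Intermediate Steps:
$\frac{98 + N}{161 + S{\left(-8,-6 \right)}} + I{\left(1 \right)} = \frac{98 + 47}{161 - 6} + 1 = \frac{145}{155} + 1 = 145 \cdot \frac{1}{155} + 1 = \frac{29}{31} + 1 = \frac{60}{31}$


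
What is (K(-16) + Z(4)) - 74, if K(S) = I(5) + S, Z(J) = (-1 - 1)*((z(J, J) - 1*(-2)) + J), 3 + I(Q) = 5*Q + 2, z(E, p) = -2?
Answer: -74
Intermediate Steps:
I(Q) = -1 + 5*Q (I(Q) = -3 + (5*Q + 2) = -3 + (2 + 5*Q) = -1 + 5*Q)
Z(J) = -2*J (Z(J) = (-1 - 1)*((-2 - 1*(-2)) + J) = -2*((-2 + 2) + J) = -2*(0 + J) = -2*J)
K(S) = 24 + S (K(S) = (-1 + 5*5) + S = (-1 + 25) + S = 24 + S)
(K(-16) + Z(4)) - 74 = ((24 - 16) - 2*4) - 74 = (8 - 8) - 74 = 0 - 74 = -74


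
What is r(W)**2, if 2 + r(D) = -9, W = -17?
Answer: 121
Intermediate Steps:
r(D) = -11 (r(D) = -2 - 9 = -11)
r(W)**2 = (-11)**2 = 121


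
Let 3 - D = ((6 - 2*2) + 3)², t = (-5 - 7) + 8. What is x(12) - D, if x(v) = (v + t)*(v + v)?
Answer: 214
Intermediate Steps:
t = -4 (t = -12 + 8 = -4)
x(v) = 2*v*(-4 + v) (x(v) = (v - 4)*(v + v) = (-4 + v)*(2*v) = 2*v*(-4 + v))
D = -22 (D = 3 - ((6 - 2*2) + 3)² = 3 - ((6 - 4) + 3)² = 3 - (2 + 3)² = 3 - 1*5² = 3 - 1*25 = 3 - 25 = -22)
x(12) - D = 2*12*(-4 + 12) - 1*(-22) = 2*12*8 + 22 = 192 + 22 = 214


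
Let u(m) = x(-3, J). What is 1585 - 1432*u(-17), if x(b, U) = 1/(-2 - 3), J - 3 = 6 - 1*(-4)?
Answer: 9357/5 ≈ 1871.4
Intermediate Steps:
J = 13 (J = 3 + (6 - 1*(-4)) = 3 + (6 + 4) = 3 + 10 = 13)
x(b, U) = -⅕ (x(b, U) = 1/(-5) = -⅕)
u(m) = -⅕
1585 - 1432*u(-17) = 1585 - 1432*(-⅕) = 1585 + 1432/5 = 9357/5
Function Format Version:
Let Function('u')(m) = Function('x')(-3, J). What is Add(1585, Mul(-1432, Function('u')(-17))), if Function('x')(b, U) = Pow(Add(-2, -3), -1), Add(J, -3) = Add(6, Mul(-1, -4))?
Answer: Rational(9357, 5) ≈ 1871.4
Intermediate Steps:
J = 13 (J = Add(3, Add(6, Mul(-1, -4))) = Add(3, Add(6, 4)) = Add(3, 10) = 13)
Function('x')(b, U) = Rational(-1, 5) (Function('x')(b, U) = Pow(-5, -1) = Rational(-1, 5))
Function('u')(m) = Rational(-1, 5)
Add(1585, Mul(-1432, Function('u')(-17))) = Add(1585, Mul(-1432, Rational(-1, 5))) = Add(1585, Rational(1432, 5)) = Rational(9357, 5)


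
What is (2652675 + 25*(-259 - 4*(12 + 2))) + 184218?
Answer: 2829018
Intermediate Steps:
(2652675 + 25*(-259 - 4*(12 + 2))) + 184218 = (2652675 + 25*(-259 - 4*14)) + 184218 = (2652675 + 25*(-259 - 56)) + 184218 = (2652675 + 25*(-315)) + 184218 = (2652675 - 7875) + 184218 = 2644800 + 184218 = 2829018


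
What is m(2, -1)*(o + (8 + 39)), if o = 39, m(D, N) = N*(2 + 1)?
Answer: -258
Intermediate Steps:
m(D, N) = 3*N (m(D, N) = N*3 = 3*N)
m(2, -1)*(o + (8 + 39)) = (3*(-1))*(39 + (8 + 39)) = -3*(39 + 47) = -3*86 = -258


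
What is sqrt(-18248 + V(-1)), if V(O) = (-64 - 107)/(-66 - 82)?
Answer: I*sqrt(99919721)/74 ≈ 135.08*I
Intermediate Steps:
V(O) = 171/148 (V(O) = -171/(-148) = -171*(-1/148) = 171/148)
sqrt(-18248 + V(-1)) = sqrt(-18248 + 171/148) = sqrt(-2700533/148) = I*sqrt(99919721)/74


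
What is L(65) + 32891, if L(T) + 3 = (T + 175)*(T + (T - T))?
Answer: 48488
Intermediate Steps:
L(T) = -3 + T*(175 + T) (L(T) = -3 + (T + 175)*(T + (T - T)) = -3 + (175 + T)*(T + 0) = -3 + (175 + T)*T = -3 + T*(175 + T))
L(65) + 32891 = (-3 + 65² + 175*65) + 32891 = (-3 + 4225 + 11375) + 32891 = 15597 + 32891 = 48488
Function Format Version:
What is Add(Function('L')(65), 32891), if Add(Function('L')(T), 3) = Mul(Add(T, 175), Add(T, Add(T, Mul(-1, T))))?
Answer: 48488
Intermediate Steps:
Function('L')(T) = Add(-3, Mul(T, Add(175, T))) (Function('L')(T) = Add(-3, Mul(Add(T, 175), Add(T, Add(T, Mul(-1, T))))) = Add(-3, Mul(Add(175, T), Add(T, 0))) = Add(-3, Mul(Add(175, T), T)) = Add(-3, Mul(T, Add(175, T))))
Add(Function('L')(65), 32891) = Add(Add(-3, Pow(65, 2), Mul(175, 65)), 32891) = Add(Add(-3, 4225, 11375), 32891) = Add(15597, 32891) = 48488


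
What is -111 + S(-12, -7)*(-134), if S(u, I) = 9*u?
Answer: 14361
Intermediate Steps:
-111 + S(-12, -7)*(-134) = -111 + (9*(-12))*(-134) = -111 - 108*(-134) = -111 + 14472 = 14361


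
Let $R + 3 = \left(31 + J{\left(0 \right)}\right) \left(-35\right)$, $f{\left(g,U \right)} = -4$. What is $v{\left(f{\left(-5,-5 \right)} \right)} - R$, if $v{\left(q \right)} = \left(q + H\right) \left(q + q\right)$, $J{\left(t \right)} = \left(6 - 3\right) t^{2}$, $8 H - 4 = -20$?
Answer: $1136$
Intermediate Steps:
$H = -2$ ($H = \frac{1}{2} + \frac{1}{8} \left(-20\right) = \frac{1}{2} - \frac{5}{2} = -2$)
$J{\left(t \right)} = 3 t^{2}$ ($J{\left(t \right)} = \left(6 - 3\right) t^{2} = 3 t^{2}$)
$v{\left(q \right)} = 2 q \left(-2 + q\right)$ ($v{\left(q \right)} = \left(q - 2\right) \left(q + q\right) = \left(-2 + q\right) 2 q = 2 q \left(-2 + q\right)$)
$R = -1088$ ($R = -3 + \left(31 + 3 \cdot 0^{2}\right) \left(-35\right) = -3 + \left(31 + 3 \cdot 0\right) \left(-35\right) = -3 + \left(31 + 0\right) \left(-35\right) = -3 + 31 \left(-35\right) = -3 - 1085 = -1088$)
$v{\left(f{\left(-5,-5 \right)} \right)} - R = 2 \left(-4\right) \left(-2 - 4\right) - -1088 = 2 \left(-4\right) \left(-6\right) + 1088 = 48 + 1088 = 1136$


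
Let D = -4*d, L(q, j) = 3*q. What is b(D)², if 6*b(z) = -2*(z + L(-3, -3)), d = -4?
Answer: 49/9 ≈ 5.4444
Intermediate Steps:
D = 16 (D = -4*(-4) = 16)
b(z) = 3 - z/3 (b(z) = (-2*(z + 3*(-3)))/6 = (-2*(z - 9))/6 = (-2*(-9 + z))/6 = (18 - 2*z)/6 = 3 - z/3)
b(D)² = (3 - ⅓*16)² = (3 - 16/3)² = (-7/3)² = 49/9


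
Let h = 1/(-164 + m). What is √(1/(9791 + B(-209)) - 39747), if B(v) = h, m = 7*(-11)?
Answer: I*√221305481911893470/2359630 ≈ 199.37*I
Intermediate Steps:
m = -77
h = -1/241 (h = 1/(-164 - 77) = 1/(-241) = -1/241 ≈ -0.0041494)
B(v) = -1/241
√(1/(9791 + B(-209)) - 39747) = √(1/(9791 - 1/241) - 39747) = √(1/(2359630/241) - 39747) = √(241/2359630 - 39747) = √(-93788213369/2359630) = I*√221305481911893470/2359630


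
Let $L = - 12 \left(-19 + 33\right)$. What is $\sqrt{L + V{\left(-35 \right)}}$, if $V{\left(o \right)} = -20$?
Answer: $2 i \sqrt{47} \approx 13.711 i$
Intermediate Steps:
$L = -168$ ($L = \left(-12\right) 14 = -168$)
$\sqrt{L + V{\left(-35 \right)}} = \sqrt{-168 - 20} = \sqrt{-188} = 2 i \sqrt{47}$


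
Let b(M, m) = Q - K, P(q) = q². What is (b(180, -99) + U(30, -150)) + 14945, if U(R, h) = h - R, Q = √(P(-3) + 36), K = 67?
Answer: 14698 + 3*√5 ≈ 14705.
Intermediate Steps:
Q = 3*√5 (Q = √((-3)² + 36) = √(9 + 36) = √45 = 3*√5 ≈ 6.7082)
b(M, m) = -67 + 3*√5 (b(M, m) = 3*√5 - 1*67 = 3*√5 - 67 = -67 + 3*√5)
(b(180, -99) + U(30, -150)) + 14945 = ((-67 + 3*√5) + (-150 - 1*30)) + 14945 = ((-67 + 3*√5) + (-150 - 30)) + 14945 = ((-67 + 3*√5) - 180) + 14945 = (-247 + 3*√5) + 14945 = 14698 + 3*√5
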